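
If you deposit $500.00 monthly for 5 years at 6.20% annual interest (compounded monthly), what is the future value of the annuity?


Future value of an ordinary annuity: FV = PMT × ((1 + r)^n − 1) / r
Monthly rate r = 0.062/12 ≈ 0.00516667, n = 60
FV = $500.00 × ((1 + 0.062/12)^60 − 1) / (0.062/12)
FV = $500.00 × 70.129823
FV = $35,064.91

FV = PMT × ((1+r)^n - 1)/r = $35,064.91


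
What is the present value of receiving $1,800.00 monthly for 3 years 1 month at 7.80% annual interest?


Present value of an ordinary annuity: PV = PMT × (1 − (1 + r)^(−n)) / r
Monthly rate r = 0.078/12 = 0.0065, n = 37
PV = $1,800.00 × (1 − (1 + 0.078/12)^(−37)) / (0.078/12)
PV = $1,800.00 × 32.792804
PV = $59,027.05

PV = PMT × (1-(1+r)^(-n))/r = $59,027.05


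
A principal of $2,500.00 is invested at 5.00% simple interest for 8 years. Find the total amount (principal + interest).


Total amount formula: A = P(1 + rt) = P + P·r·t
Interest: I = P × r × t = $2,500.00 × 0.05 × 8 = $1,000.00
A = P + I = $2,500.00 + $1,000.00 = $3,500.00

A = P + I = P(1 + rt) = $3,500.00


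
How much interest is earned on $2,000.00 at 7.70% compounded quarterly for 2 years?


Compound interest earned = final amount − principal.
A = P(1 + r/n)^(nt) = $2,000.00 × (1 + 0.077/4)^(4 × 2) = $2,329.57
Interest = A − P = $2,329.57 − $2,000.00 = $329.57

Interest = A - P = $329.57


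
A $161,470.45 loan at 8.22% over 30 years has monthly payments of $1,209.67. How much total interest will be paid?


Total paid over the life of the loan = PMT × n.
Total paid = $1,209.67 × 360 = $435,481.20
Total interest = total paid − principal = $435,481.20 − $161,470.45 = $274,010.75

Total interest = (PMT × n) - PV = $274,010.75


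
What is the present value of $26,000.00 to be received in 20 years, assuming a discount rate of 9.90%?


Present value formula: PV = FV / (1 + r)^t
PV = $26,000.00 / (1 + 0.099)^20
PV = $26,000.00 / 6.606232
PV = $3,935.68

PV = FV / (1 + r)^t = $3,935.68


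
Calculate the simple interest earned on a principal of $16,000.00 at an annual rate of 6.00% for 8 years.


Simple interest formula: I = P × r × t
I = $16,000.00 × 0.06 × 8
I = $7,680.00

I = P × r × t = $7,680.00


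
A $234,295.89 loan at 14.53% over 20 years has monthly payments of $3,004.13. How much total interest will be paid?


Total paid over the life of the loan = PMT × n.
Total paid = $3,004.13 × 240 = $720,991.20
Total interest = total paid − principal = $720,991.20 − $234,295.89 = $486,695.31

Total interest = (PMT × n) - PV = $486,695.31


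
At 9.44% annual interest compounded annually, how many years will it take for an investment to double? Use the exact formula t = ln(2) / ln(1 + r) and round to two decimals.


Doubling condition: (1 + r)^t = 2
Take ln of both sides: t × ln(1 + r) = ln(2)
t = ln(2) / ln(1 + r)
t = 0.693147 / 0.090206
t = 7.68

t = ln(2) / ln(1 + r) = 7.68 years


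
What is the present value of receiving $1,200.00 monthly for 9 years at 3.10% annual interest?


Present value of an ordinary annuity: PV = PMT × (1 − (1 + r)^(−n)) / r
Monthly rate r = 0.031/12 ≈ 0.00258333, n = 108
PV = $1,200.00 × (1 − (1 + 0.031/12)^(−108)) / (0.031/12)
PV = $1,200.00 × 94.137243
PV = $112,964.69

PV = PMT × (1-(1+r)^(-n))/r = $112,964.69


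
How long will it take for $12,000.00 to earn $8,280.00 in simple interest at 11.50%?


Rearrange the simple interest formula for t:
I = P × r × t  ⇒  t = I / (P × r)
t = $8,280.00 / ($12,000.00 × 0.115)
t = 6

t = I/(P×r) = 6 years


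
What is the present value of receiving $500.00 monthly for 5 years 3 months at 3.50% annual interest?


Present value of an ordinary annuity: PV = PMT × (1 − (1 + r)^(−n)) / r
Monthly rate r = 0.035/12 ≈ 0.00291667, n = 63
PV = $500.00 × (1 − (1 + 0.035/12)^(−63)) / (0.035/12)
PV = $500.00 × 57.474377
PV = $28,737.19

PV = PMT × (1-(1+r)^(-n))/r = $28,737.19


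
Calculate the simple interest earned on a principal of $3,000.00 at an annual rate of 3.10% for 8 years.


Simple interest formula: I = P × r × t
I = $3,000.00 × 0.031 × 8
I = $744.00

I = P × r × t = $744.00


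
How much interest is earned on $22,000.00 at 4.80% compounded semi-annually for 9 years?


Compound interest earned = final amount − principal.
A = P(1 + r/n)^(nt) = $22,000.00 × (1 + 0.048/2)^(2 × 9) = $33,714.90
Interest = A − P = $33,714.90 − $22,000.00 = $11,714.90

Interest = A - P = $11,714.90


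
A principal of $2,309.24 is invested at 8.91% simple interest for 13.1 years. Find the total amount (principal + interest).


Total amount formula: A = P(1 + rt) = P + P·r·t
Interest: I = P × r × t = $2,309.24 × 0.0891 × 13.1 = $2,695.37
A = P + I = $2,309.24 + $2,695.37 = $5,004.61

A = P + I = P(1 + rt) = $5,004.61


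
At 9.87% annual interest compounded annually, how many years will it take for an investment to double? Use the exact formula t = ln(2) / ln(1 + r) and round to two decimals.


Doubling condition: (1 + r)^t = 2
Take ln of both sides: t × ln(1 + r) = ln(2)
t = ln(2) / ln(1 + r)
t = 0.693147 / 0.094128
t = 7.36

t = ln(2) / ln(1 + r) = 7.36 years


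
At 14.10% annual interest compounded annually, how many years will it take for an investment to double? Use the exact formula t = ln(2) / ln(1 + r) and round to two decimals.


Doubling condition: (1 + r)^t = 2
Take ln of both sides: t × ln(1 + r) = ln(2)
t = ln(2) / ln(1 + r)
t = 0.693147 / 0.131905
t = 5.25

t = ln(2) / ln(1 + r) = 5.25 years


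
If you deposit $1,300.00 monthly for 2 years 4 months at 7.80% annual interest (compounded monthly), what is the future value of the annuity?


Future value of an ordinary annuity: FV = PMT × ((1 + r)^n − 1) / r
Monthly rate r = 0.078/12 = 0.0065, n = 28
FV = $1,300.00 × ((1 + 0.078/12)^28 − 1) / (0.078/12)
FV = $1,300.00 × 30.601214
FV = $39,781.58

FV = PMT × ((1+r)^n - 1)/r = $39,781.58


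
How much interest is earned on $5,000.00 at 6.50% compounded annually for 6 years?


Compound interest earned = final amount − principal.
A = P(1 + r/n)^(nt) = $5,000.00 × (1 + 0.065/1)^(1 × 6) = $7,295.71
Interest = A − P = $7,295.71 − $5,000.00 = $2,295.71

Interest = A - P = $2,295.71


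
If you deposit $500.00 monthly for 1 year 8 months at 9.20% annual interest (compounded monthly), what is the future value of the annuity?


Future value of an ordinary annuity: FV = PMT × ((1 + r)^n − 1) / r
Monthly rate r = 0.092/12 ≈ 0.00766667, n = 20
FV = $500.00 × ((1 + 0.092/12)^20 − 1) / (0.092/12)
FV = $500.00 × 21.525911
FV = $10,762.96

FV = PMT × ((1+r)^n - 1)/r = $10,762.96


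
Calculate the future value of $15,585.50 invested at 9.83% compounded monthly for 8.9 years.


Compound interest formula: A = P(1 + r/n)^(nt)
A = $15,585.50 × (1 + 0.0983/12)^(12 × 8.9)
Growth factor: (1 + 0.0983/12)^106.8 = 2.3900305
A = $15,585.50 × 2.3900305
A = $37,249.82

A = P(1 + r/n)^(nt) = $37,249.82


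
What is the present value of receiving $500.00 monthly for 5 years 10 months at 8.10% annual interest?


Present value of an ordinary annuity: PV = PMT × (1 − (1 + r)^(−n)) / r
Monthly rate r = 0.081/12 = 0.00675, n = 70
PV = $500.00 × (1 − (1 + 0.081/12)^(−70)) / (0.081/12)
PV = $500.00 × 55.639668
PV = $27,819.83

PV = PMT × (1-(1+r)^(-n))/r = $27,819.83


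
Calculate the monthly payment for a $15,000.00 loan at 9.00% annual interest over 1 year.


Loan payment formula: PMT = PV × r / (1 − (1 + r)^(−n))
Monthly rate r = 0.09/12 = 0.0075, n = 12 months
Denominator: 1 − (1 + 0.09/12)^(−12) = 0.085762
PMT = $15,000.00 × (0.09/12) / 0.085762
PMT = $1,311.77 per month

PMT = PV × r / (1-(1+r)^(-n)) = $1,311.77/month


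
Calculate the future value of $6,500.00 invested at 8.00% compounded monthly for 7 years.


Compound interest formula: A = P(1 + r/n)^(nt)
A = $6,500.00 × (1 + 0.08/12)^(12 × 7)
Growth factor: (1 + 0.08/12)^84 = 1.747422
A = $6,500.00 × 1.747422
A = $11,358.24

A = P(1 + r/n)^(nt) = $11,358.24


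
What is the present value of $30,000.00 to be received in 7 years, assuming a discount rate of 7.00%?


Present value formula: PV = FV / (1 + r)^t
PV = $30,000.00 / (1 + 0.07)^7
PV = $30,000.00 / 1.6057815
PV = $18,682.49

PV = FV / (1 + r)^t = $18,682.49


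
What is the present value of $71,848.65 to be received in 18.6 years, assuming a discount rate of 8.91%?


Present value formula: PV = FV / (1 + r)^t
PV = $71,848.65 / (1 + 0.0891)^18.6
PV = $71,848.65 / 4.891705
PV = $14,687.85

PV = FV / (1 + r)^t = $14,687.85


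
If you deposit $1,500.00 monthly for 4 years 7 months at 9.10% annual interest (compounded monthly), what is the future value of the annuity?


Future value of an ordinary annuity: FV = PMT × ((1 + r)^n − 1) / r
Monthly rate r = 0.091/12 ≈ 0.00758333, n = 55
FV = $1,500.00 × ((1 + 0.091/12)^55 − 1) / (0.091/12)
FV = $1,500.00 × 67.930949
FV = $101,896.42

FV = PMT × ((1+r)^n - 1)/r = $101,896.42


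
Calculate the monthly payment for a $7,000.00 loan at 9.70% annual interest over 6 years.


Loan payment formula: PMT = PV × r / (1 − (1 + r)^(−n))
Monthly rate r = 0.097/12 ≈ 0.00808333, n = 72 months
Denominator: 1 − (1 + 0.097/12)^(−72) = 0.439911
PMT = $7,000.00 × (0.097/12) / 0.439911
PMT = $128.62 per month

PMT = PV × r / (1-(1+r)^(-n)) = $128.62/month


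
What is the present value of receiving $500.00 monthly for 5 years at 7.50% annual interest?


Present value of an ordinary annuity: PV = PMT × (1 − (1 + r)^(−n)) / r
Monthly rate r = 0.075/12 = 0.00625, n = 60
PV = $500.00 × (1 − (1 + 0.075/12)^(−60)) / (0.075/12)
PV = $500.00 × 49.905308
PV = $24,952.65

PV = PMT × (1-(1+r)^(-n))/r = $24,952.65


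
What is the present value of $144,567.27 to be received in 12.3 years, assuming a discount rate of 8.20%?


Present value formula: PV = FV / (1 + r)^t
PV = $144,567.27 / (1 + 0.082)^12.3
PV = $144,567.27 / 2.636303
PV = $54,837.12

PV = FV / (1 + r)^t = $54,837.12


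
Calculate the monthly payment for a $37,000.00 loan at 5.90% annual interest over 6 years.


Loan payment formula: PMT = PV × r / (1 − (1 + r)^(−n))
Monthly rate r = 0.059/12 ≈ 0.00491667, n = 72 months
Denominator: 1 − (1 + 0.059/12)^(−72) = 0.297516
PMT = $37,000.00 × (0.059/12) / 0.297516
PMT = $611.45 per month

PMT = PV × r / (1-(1+r)^(-n)) = $611.45/month


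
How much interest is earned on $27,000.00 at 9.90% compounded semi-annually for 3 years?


Compound interest earned = final amount − principal.
A = P(1 + r/n)^(nt) = $27,000.00 × (1 + 0.099/2)^(2 × 3) = $36,079.33
Interest = A − P = $36,079.33 − $27,000.00 = $9,079.33

Interest = A - P = $9,079.33


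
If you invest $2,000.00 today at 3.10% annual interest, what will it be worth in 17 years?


Future value formula: FV = PV × (1 + r)^t
FV = $2,000.00 × (1 + 0.031)^17
FV = $2,000.00 × 1.680341
FV = $3,360.68

FV = PV × (1 + r)^t = $3,360.68


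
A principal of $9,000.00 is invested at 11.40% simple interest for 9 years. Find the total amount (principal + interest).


Total amount formula: A = P(1 + rt) = P + P·r·t
Interest: I = P × r × t = $9,000.00 × 0.114 × 9 = $9,234.00
A = P + I = $9,000.00 + $9,234.00 = $18,234.00

A = P + I = P(1 + rt) = $18,234.00


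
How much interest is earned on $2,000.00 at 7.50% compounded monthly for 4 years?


Compound interest earned = final amount − principal.
A = P(1 + r/n)^(nt) = $2,000.00 × (1 + 0.075/12)^(12 × 4) = $2,697.20
Interest = A − P = $2,697.20 − $2,000.00 = $697.20

Interest = A - P = $697.20


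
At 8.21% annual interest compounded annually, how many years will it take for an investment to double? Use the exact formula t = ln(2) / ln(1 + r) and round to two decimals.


Doubling condition: (1 + r)^t = 2
Take ln of both sides: t × ln(1 + r) = ln(2)
t = ln(2) / ln(1 + r)
t = 0.693147 / 0.078904
t = 8.78

t = ln(2) / ln(1 + r) = 8.78 years


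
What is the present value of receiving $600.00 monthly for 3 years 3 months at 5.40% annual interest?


Present value of an ordinary annuity: PV = PMT × (1 − (1 + r)^(−n)) / r
Monthly rate r = 0.054/12 = 0.0045, n = 39
PV = $600.00 × (1 − (1 + 0.054/12)^(−39)) / (0.054/12)
PV = $600.00 × 35.696047
PV = $21,417.63

PV = PMT × (1-(1+r)^(-n))/r = $21,417.63


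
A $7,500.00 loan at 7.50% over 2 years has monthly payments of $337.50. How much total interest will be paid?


Total paid over the life of the loan = PMT × n.
Total paid = $337.50 × 24 = $8,100.00
Total interest = total paid − principal = $8,100.00 − $7,500.00 = $600.00

Total interest = (PMT × n) - PV = $600.00


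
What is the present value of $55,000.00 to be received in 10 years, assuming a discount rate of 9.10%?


Present value formula: PV = FV / (1 + r)^t
PV = $55,000.00 / (1 + 0.091)^10
PV = $55,000.00 / 2.3891725
PV = $23,020.52

PV = FV / (1 + r)^t = $23,020.52


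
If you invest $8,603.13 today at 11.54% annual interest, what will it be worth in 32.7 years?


Future value formula: FV = PV × (1 + r)^t
FV = $8,603.13 × (1 + 0.1154)^32.7
FV = $8,603.13 × 35.561652
FV = $305,941.52

FV = PV × (1 + r)^t = $305,941.52


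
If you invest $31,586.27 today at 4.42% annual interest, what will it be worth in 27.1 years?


Future value formula: FV = PV × (1 + r)^t
FV = $31,586.27 × (1 + 0.0442)^27.1
FV = $31,586.27 × 3.2287764
FV = $101,985.00

FV = PV × (1 + r)^t = $101,985.00


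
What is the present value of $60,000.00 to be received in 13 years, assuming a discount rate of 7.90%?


Present value formula: PV = FV / (1 + r)^t
PV = $60,000.00 / (1 + 0.079)^13
PV = $60,000.00 / 2.687069
PV = $22,329.16

PV = FV / (1 + r)^t = $22,329.16


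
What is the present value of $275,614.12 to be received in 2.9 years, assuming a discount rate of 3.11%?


Present value formula: PV = FV / (1 + r)^t
PV = $275,614.12 / (1 + 0.0311)^2.9
PV = $275,614.12 / 1.0928795
PV = $252,190.77

PV = FV / (1 + r)^t = $252,190.77


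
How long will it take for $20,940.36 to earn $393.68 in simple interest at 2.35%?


Rearrange the simple interest formula for t:
I = P × r × t  ⇒  t = I / (P × r)
t = $393.68 / ($20,940.36 × 0.0235)
t = 0.8

t = I/(P×r) = 0.8 years


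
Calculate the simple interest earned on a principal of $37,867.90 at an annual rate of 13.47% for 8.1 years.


Simple interest formula: I = P × r × t
I = $37,867.90 × 0.1347 × 8.1
I = $41,316.53

I = P × r × t = $41,316.53


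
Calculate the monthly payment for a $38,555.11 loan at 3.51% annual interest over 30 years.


Loan payment formula: PMT = PV × r / (1 − (1 + r)^(−n))
Monthly rate r = 0.0351/12 = 0.002925, n = 360 months
Denominator: 1 − (1 + 0.0351/12)^(−360) = 0.650574
PMT = $38,555.11 × (0.0351/12) / 0.650574
PMT = $173.34 per month

PMT = PV × r / (1-(1+r)^(-n)) = $173.34/month


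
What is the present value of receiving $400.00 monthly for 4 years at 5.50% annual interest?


Present value of an ordinary annuity: PV = PMT × (1 − (1 + r)^(−n)) / r
Monthly rate r = 0.055/12 ≈ 0.00458333, n = 48
PV = $400.00 × (1 − (1 + 0.055/12)^(−48)) / (0.055/12)
PV = $400.00 × 42.998777
PV = $17,199.51

PV = PMT × (1-(1+r)^(-n))/r = $17,199.51


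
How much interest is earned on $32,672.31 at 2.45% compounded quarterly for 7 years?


Compound interest earned = final amount − principal.
A = P(1 + r/n)^(nt) = $32,672.31 × (1 + 0.0245/4)^(4 × 7) = $38,764.50
Interest = A − P = $38,764.50 − $32,672.31 = $6,092.19

Interest = A - P = $6,092.19


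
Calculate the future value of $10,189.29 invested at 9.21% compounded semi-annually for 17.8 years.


Compound interest formula: A = P(1 + r/n)^(nt)
A = $10,189.29 × (1 + 0.0921/2)^(2 × 17.8)
Growth factor: (1 + 0.0921/2)^35.6 = 4.9666894
A = $10,189.29 × 4.9666894
A = $50,607.04

A = P(1 + r/n)^(nt) = $50,607.04


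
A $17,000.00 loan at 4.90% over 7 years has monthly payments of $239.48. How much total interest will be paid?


Total paid over the life of the loan = PMT × n.
Total paid = $239.48 × 84 = $20,116.32
Total interest = total paid − principal = $20,116.32 − $17,000.00 = $3,116.32

Total interest = (PMT × n) - PV = $3,116.32


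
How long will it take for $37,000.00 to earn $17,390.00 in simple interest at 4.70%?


Rearrange the simple interest formula for t:
I = P × r × t  ⇒  t = I / (P × r)
t = $17,390.00 / ($37,000.00 × 0.047)
t = 10

t = I/(P×r) = 10 years


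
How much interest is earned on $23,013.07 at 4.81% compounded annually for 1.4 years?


Compound interest earned = final amount − principal.
A = P(1 + r/n)^(nt) = $23,013.07 × (1 + 0.0481/1)^(1 × 1.4) = $24,577.54
Interest = A − P = $24,577.54 − $23,013.07 = $1,564.47

Interest = A - P = $1,564.47


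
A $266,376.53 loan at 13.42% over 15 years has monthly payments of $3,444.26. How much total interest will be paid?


Total paid over the life of the loan = PMT × n.
Total paid = $3,444.26 × 180 = $619,966.80
Total interest = total paid − principal = $619,966.80 − $266,376.53 = $353,590.27

Total interest = (PMT × n) - PV = $353,590.27


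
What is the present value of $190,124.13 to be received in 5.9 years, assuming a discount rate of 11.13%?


Present value formula: PV = FV / (1 + r)^t
PV = $190,124.13 / (1 + 0.1113)^5.9
PV = $190,124.13 / 1.8638234
PV = $102,007.59

PV = FV / (1 + r)^t = $102,007.59


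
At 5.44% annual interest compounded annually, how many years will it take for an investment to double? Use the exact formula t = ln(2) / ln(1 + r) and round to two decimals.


Doubling condition: (1 + r)^t = 2
Take ln of both sides: t × ln(1 + r) = ln(2)
t = ln(2) / ln(1 + r)
t = 0.693147 / 0.052972
t = 13.09

t = ln(2) / ln(1 + r) = 13.09 years


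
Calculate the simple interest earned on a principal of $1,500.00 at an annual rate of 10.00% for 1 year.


Simple interest formula: I = P × r × t
I = $1,500.00 × 0.1 × 1
I = $150.00

I = P × r × t = $150.00


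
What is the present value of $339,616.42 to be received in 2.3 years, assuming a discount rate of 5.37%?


Present value formula: PV = FV / (1 + r)^t
PV = $339,616.42 / (1 + 0.0537)^2.3
PV = $339,616.42 / 1.12784405
PV = $301,120.02

PV = FV / (1 + r)^t = $301,120.02


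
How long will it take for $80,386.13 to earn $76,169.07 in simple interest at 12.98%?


Rearrange the simple interest formula for t:
I = P × r × t  ⇒  t = I / (P × r)
t = $76,169.07 / ($80,386.13 × 0.1298)
t = 7.3

t = I/(P×r) = 7.3 years


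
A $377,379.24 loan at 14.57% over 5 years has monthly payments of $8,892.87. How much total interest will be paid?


Total paid over the life of the loan = PMT × n.
Total paid = $8,892.87 × 60 = $533,572.20
Total interest = total paid − principal = $533,572.20 − $377,379.24 = $156,192.96

Total interest = (PMT × n) - PV = $156,192.96


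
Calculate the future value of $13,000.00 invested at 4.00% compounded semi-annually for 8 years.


Compound interest formula: A = P(1 + r/n)^(nt)
A = $13,000.00 × (1 + 0.04/2)^(2 × 8)
Growth factor: (1 + 0.04/2)^16 = 1.3727857
A = $13,000.00 × 1.3727857
A = $17,846.21

A = P(1 + r/n)^(nt) = $17,846.21


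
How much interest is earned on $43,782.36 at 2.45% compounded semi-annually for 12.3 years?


Compound interest earned = final amount − principal.
A = P(1 + r/n)^(nt) = $43,782.36 × (1 + 0.0245/2)^(2 × 12.3) = $59,071.59
Interest = A − P = $59,071.59 − $43,782.36 = $15,289.23

Interest = A - P = $15,289.23


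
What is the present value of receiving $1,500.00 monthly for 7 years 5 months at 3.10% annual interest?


Present value of an ordinary annuity: PV = PMT × (1 − (1 + r)^(−n)) / r
Monthly rate r = 0.031/12 ≈ 0.00258333, n = 89
PV = $1,500.00 × (1 − (1 + 0.031/12)^(−89)) / (0.031/12)
PV = $1,500.00 × 79.418546
PV = $119,127.82

PV = PMT × (1-(1+r)^(-n))/r = $119,127.82


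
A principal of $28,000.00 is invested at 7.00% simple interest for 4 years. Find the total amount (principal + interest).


Total amount formula: A = P(1 + rt) = P + P·r·t
Interest: I = P × r × t = $28,000.00 × 0.07 × 4 = $7,840.00
A = P + I = $28,000.00 + $7,840.00 = $35,840.00

A = P + I = P(1 + rt) = $35,840.00


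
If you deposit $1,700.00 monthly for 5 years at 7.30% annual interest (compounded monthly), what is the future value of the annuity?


Future value of an ordinary annuity: FV = PMT × ((1 + r)^n − 1) / r
Monthly rate r = 0.073/12 ≈ 0.00608333, n = 60
FV = $1,700.00 × ((1 + 0.073/12)^60 − 1) / (0.073/12)
FV = $1,700.00 × 72.151574
FV = $122,657.68

FV = PMT × ((1+r)^n - 1)/r = $122,657.68


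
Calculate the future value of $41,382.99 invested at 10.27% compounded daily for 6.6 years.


Compound interest formula: A = P(1 + r/n)^(nt)
A = $41,382.99 × (1 + 0.1027/365)^(365 × 6.6)
Growth factor: (1 + 0.1027/365)^2409 = 1.9693916
A = $41,382.99 × 1.9693916
A = $81,499.31

A = P(1 + r/n)^(nt) = $81,499.31


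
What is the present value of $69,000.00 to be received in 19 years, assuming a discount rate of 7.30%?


Present value formula: PV = FV / (1 + r)^t
PV = $69,000.00 / (1 + 0.073)^19
PV = $69,000.00 / 3.814123
PV = $18,090.66

PV = FV / (1 + r)^t = $18,090.66


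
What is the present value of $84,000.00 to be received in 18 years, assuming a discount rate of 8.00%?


Present value formula: PV = FV / (1 + r)^t
PV = $84,000.00 / (1 + 0.08)^18
PV = $84,000.00 / 3.996019
PV = $21,020.92

PV = FV / (1 + r)^t = $21,020.92


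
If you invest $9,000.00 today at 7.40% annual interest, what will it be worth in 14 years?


Future value formula: FV = PV × (1 + r)^t
FV = $9,000.00 × (1 + 0.074)^14
FV = $9,000.00 × 2.716814
FV = $24,451.33

FV = PV × (1 + r)^t = $24,451.33


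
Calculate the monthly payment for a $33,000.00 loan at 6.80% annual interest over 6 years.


Loan payment formula: PMT = PV × r / (1 − (1 + r)^(−n))
Monthly rate r = 0.068/12 ≈ 0.00566667, n = 72 months
Denominator: 1 − (1 + 0.068/12)^(−72) = 0.334255
PMT = $33,000.00 × (0.068/12) / 0.334255
PMT = $559.45 per month

PMT = PV × r / (1-(1+r)^(-n)) = $559.45/month


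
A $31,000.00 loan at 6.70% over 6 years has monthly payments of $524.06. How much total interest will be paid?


Total paid over the life of the loan = PMT × n.
Total paid = $524.06 × 72 = $37,732.32
Total interest = total paid − principal = $37,732.32 − $31,000.00 = $6,732.32

Total interest = (PMT × n) - PV = $6,732.32


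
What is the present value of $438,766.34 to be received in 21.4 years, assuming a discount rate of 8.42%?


Present value formula: PV = FV / (1 + r)^t
PV = $438,766.34 / (1 + 0.0842)^21.4
PV = $438,766.34 / 5.640807
PV = $77,784.32

PV = FV / (1 + r)^t = $77,784.32


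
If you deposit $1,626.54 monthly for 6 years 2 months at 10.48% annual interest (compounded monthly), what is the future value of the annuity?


Future value of an ordinary annuity: FV = PMT × ((1 + r)^n − 1) / r
Monthly rate r = 0.1048/12 ≈ 0.00873333, n = 74
FV = $1,626.54 × ((1 + 0.1048/12)^74 − 1) / (0.1048/12)
FV = $1,626.54 × 103.403347
FV = $168,189.68

FV = PMT × ((1+r)^n - 1)/r = $168,189.68


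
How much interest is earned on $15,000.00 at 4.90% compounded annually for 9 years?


Compound interest earned = final amount − principal.
A = P(1 + r/n)^(nt) = $15,000.00 × (1 + 0.049/1)^(1 × 9) = $23,071.22
Interest = A − P = $23,071.22 − $15,000.00 = $8,071.22

Interest = A - P = $8,071.22


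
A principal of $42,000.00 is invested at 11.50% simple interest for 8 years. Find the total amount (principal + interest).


Total amount formula: A = P(1 + rt) = P + P·r·t
Interest: I = P × r × t = $42,000.00 × 0.115 × 8 = $38,640.00
A = P + I = $42,000.00 + $38,640.00 = $80,640.00

A = P + I = P(1 + rt) = $80,640.00


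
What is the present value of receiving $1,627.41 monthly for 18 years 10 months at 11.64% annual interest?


Present value of an ordinary annuity: PV = PMT × (1 − (1 + r)^(−n)) / r
Monthly rate r = 0.1164/12 = 0.0097, n = 226
PV = $1,627.41 × (1 − (1 + 0.1164/12)^(−226)) / (0.1164/12)
PV = $1,627.41 × 91.4580685
PV = $148,839.78

PV = PMT × (1-(1+r)^(-n))/r = $148,839.78


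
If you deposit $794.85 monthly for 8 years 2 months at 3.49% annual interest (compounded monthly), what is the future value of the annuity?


Future value of an ordinary annuity: FV = PMT × ((1 + r)^n − 1) / r
Monthly rate r = 0.0349/12 ≈ 0.00290833, n = 98
FV = $794.85 × ((1 + 0.0349/12)^98 − 1) / (0.0349/12)
FV = $794.85 × 113.203745
FV = $89,980.00

FV = PMT × ((1+r)^n - 1)/r = $89,980.00


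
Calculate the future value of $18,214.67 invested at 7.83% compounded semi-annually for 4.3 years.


Compound interest formula: A = P(1 + r/n)^(nt)
A = $18,214.67 × (1 + 0.0783/2)^(2 × 4.3)
Growth factor: (1 + 0.0783/2)^8.6 = 1.391339
A = $18,214.67 × 1.391339
A = $25,342.78

A = P(1 + r/n)^(nt) = $25,342.78


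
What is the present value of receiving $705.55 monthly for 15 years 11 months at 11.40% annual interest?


Present value of an ordinary annuity: PV = PMT × (1 − (1 + r)^(−n)) / r
Monthly rate r = 0.114/12 = 0.0095, n = 191
PV = $705.55 × (1 − (1 + 0.114/12)^(−191)) / (0.114/12)
PV = $705.55 × 87.966243
PV = $62,064.58

PV = PMT × (1-(1+r)^(-n))/r = $62,064.58


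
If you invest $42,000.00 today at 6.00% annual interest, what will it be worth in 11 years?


Future value formula: FV = PV × (1 + r)^t
FV = $42,000.00 × (1 + 0.06)^11
FV = $42,000.00 × 1.8982986
FV = $79,728.54

FV = PV × (1 + r)^t = $79,728.54


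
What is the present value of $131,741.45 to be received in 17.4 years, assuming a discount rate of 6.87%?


Present value formula: PV = FV / (1 + r)^t
PV = $131,741.45 / (1 + 0.0687)^17.4
PV = $131,741.45 / 3.177540
PV = $41,460.20

PV = FV / (1 + r)^t = $41,460.20


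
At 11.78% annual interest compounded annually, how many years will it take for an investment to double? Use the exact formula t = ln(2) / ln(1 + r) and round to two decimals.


Doubling condition: (1 + r)^t = 2
Take ln of both sides: t × ln(1 + r) = ln(2)
t = ln(2) / ln(1 + r)
t = 0.693147 / 0.111362
t = 6.22

t = ln(2) / ln(1 + r) = 6.22 years


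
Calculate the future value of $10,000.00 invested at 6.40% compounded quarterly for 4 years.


Compound interest formula: A = P(1 + r/n)^(nt)
A = $10,000.00 × (1 + 0.064/4)^(4 × 4)
Growth factor: (1 + 0.064/4)^16 = 1.289138
A = $10,000.00 × 1.289138
A = $12,891.38

A = P(1 + r/n)^(nt) = $12,891.38


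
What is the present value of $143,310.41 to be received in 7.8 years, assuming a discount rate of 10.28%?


Present value formula: PV = FV / (1 + r)^t
PV = $143,310.41 / (1 + 0.1028)^7.8
PV = $143,310.41 / 2.145234
PV = $66,804.09

PV = FV / (1 + r)^t = $66,804.09


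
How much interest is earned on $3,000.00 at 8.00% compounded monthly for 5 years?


Compound interest earned = final amount − principal.
A = P(1 + r/n)^(nt) = $3,000.00 × (1 + 0.08/12)^(12 × 5) = $4,469.54
Interest = A − P = $4,469.54 − $3,000.00 = $1,469.54

Interest = A - P = $1,469.54


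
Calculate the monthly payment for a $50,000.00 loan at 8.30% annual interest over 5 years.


Loan payment formula: PMT = PV × r / (1 − (1 + r)^(−n))
Monthly rate r = 0.083/12 ≈ 0.00691667, n = 60 months
Denominator: 1 − (1 + 0.083/12)^(−60) = 0.338716
PMT = $50,000.00 × (0.083/12) / 0.338716
PMT = $1,021.01 per month

PMT = PV × r / (1-(1+r)^(-n)) = $1,021.01/month


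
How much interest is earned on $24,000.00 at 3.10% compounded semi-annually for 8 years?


Compound interest earned = final amount − principal.
A = P(1 + r/n)^(nt) = $24,000.00 × (1 + 0.031/2)^(2 × 8) = $30,696.59
Interest = A − P = $30,696.59 − $24,000.00 = $6,696.59

Interest = A - P = $6,696.59


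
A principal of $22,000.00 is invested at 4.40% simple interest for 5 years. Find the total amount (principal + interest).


Total amount formula: A = P(1 + rt) = P + P·r·t
Interest: I = P × r × t = $22,000.00 × 0.044 × 5 = $4,840.00
A = P + I = $22,000.00 + $4,840.00 = $26,840.00

A = P + I = P(1 + rt) = $26,840.00


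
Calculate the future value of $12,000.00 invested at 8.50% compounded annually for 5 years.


Compound interest formula: A = P(1 + r/n)^(nt)
A = $12,000.00 × (1 + 0.085/1)^(1 × 5)
Growth factor: (1 + 0.085/1)^5 = 1.503657
A = $12,000.00 × 1.503657
A = $18,043.88

A = P(1 + r/n)^(nt) = $18,043.88


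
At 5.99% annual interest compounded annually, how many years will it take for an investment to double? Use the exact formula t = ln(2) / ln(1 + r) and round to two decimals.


Doubling condition: (1 + r)^t = 2
Take ln of both sides: t × ln(1 + r) = ln(2)
t = ln(2) / ln(1 + r)
t = 0.693147 / 0.058175
t = 11.91

t = ln(2) / ln(1 + r) = 11.91 years


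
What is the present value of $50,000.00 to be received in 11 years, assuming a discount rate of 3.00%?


Present value formula: PV = FV / (1 + r)^t
PV = $50,000.00 / (1 + 0.03)^11
PV = $50,000.00 / 1.384234
PV = $36,121.06

PV = FV / (1 + r)^t = $36,121.06


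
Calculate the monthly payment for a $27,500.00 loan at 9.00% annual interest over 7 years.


Loan payment formula: PMT = PV × r / (1 − (1 + r)^(−n))
Monthly rate r = 0.09/12 = 0.0075, n = 84 months
Denominator: 1 − (1 + 0.09/12)^(−84) = 0.466155
PMT = $27,500.00 × (0.09/12) / 0.466155
PMT = $442.45 per month

PMT = PV × r / (1-(1+r)^(-n)) = $442.45/month


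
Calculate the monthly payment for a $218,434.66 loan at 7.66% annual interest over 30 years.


Loan payment formula: PMT = PV × r / (1 − (1 + r)^(−n))
Monthly rate r = 0.0766/12 ≈ 0.00638333, n = 360 months
Denominator: 1 − (1 + 0.0766/12)^(−360) = 0.898804
PMT = $218,434.66 × (0.0766/12) / 0.898804
PMT = $1,551.33 per month

PMT = PV × r / (1-(1+r)^(-n)) = $1,551.33/month


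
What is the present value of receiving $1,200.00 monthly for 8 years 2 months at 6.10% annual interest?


Present value of an ordinary annuity: PV = PMT × (1 − (1 + r)^(−n)) / r
Monthly rate r = 0.061/12 ≈ 0.00508333, n = 98
PV = $1,200.00 × (1 − (1 + 0.061/12)^(−98)) / (0.061/12)
PV = $1,200.00 × 77.033917
PV = $92,440.70

PV = PMT × (1-(1+r)^(-n))/r = $92,440.70


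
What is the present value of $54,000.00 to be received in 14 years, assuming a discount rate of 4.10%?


Present value formula: PV = FV / (1 + r)^t
PV = $54,000.00 / (1 + 0.041)^14
PV = $54,000.00 / 1.7551337
PV = $30,766.89

PV = FV / (1 + r)^t = $30,766.89


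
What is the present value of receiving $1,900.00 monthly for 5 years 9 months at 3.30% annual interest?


Present value of an ordinary annuity: PV = PMT × (1 − (1 + r)^(−n)) / r
Monthly rate r = 0.033/12 = 0.00275, n = 69
PV = $1,900.00 × (1 − (1 + 0.033/12)^(−69)) / (0.033/12)
PV = $1,900.00 × 62.770420
PV = $119,263.80

PV = PMT × (1-(1+r)^(-n))/r = $119,263.80


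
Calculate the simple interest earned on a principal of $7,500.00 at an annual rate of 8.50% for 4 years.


Simple interest formula: I = P × r × t
I = $7,500.00 × 0.085 × 4
I = $2,550.00

I = P × r × t = $2,550.00


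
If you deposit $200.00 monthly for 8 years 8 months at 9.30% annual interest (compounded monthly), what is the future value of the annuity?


Future value of an ordinary annuity: FV = PMT × ((1 + r)^n − 1) / r
Monthly rate r = 0.093/12 = 0.00775, n = 104
FV = $200.00 × ((1 + 0.093/12)^104 − 1) / (0.093/12)
FV = $200.00 × 158.966230
FV = $31,793.25

FV = PMT × ((1+r)^n - 1)/r = $31,793.25


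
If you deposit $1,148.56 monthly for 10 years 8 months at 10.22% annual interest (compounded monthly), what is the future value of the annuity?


Future value of an ordinary annuity: FV = PMT × ((1 + r)^n − 1) / r
Monthly rate r = 0.1022/12 ≈ 0.00851667, n = 128
FV = $1,148.56 × ((1 + 0.1022/12)^128 − 1) / (0.1022/12)
FV = $1,148.56 × 230.251039
FV = $264,457.13

FV = PMT × ((1+r)^n - 1)/r = $264,457.13


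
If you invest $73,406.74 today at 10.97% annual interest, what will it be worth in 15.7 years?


Future value formula: FV = PV × (1 + r)^t
FV = $73,406.74 × (1 + 0.1097)^15.7
FV = $73,406.74 × 5.1253992
FV = $376,238.85

FV = PV × (1 + r)^t = $376,238.85


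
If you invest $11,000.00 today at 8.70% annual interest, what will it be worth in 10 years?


Future value formula: FV = PV × (1 + r)^t
FV = $11,000.00 × (1 + 0.087)^10
FV = $11,000.00 × 2.303008
FV = $25,333.09

FV = PV × (1 + r)^t = $25,333.09


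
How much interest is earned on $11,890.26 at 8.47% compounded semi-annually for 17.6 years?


Compound interest earned = final amount − principal.
A = P(1 + r/n)^(nt) = $11,890.26 × (1 + 0.0847/2)^(2 × 17.6) = $51,199.89
Interest = A − P = $51,199.89 − $11,890.26 = $39,309.63

Interest = A - P = $39,309.63


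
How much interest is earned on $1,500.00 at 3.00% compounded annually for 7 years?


Compound interest earned = final amount − principal.
A = P(1 + r/n)^(nt) = $1,500.00 × (1 + 0.03/1)^(1 × 7) = $1,844.81
Interest = A − P = $1,844.81 − $1,500.00 = $344.81

Interest = A - P = $344.81


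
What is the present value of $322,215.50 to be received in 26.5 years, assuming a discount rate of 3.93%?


Present value formula: PV = FV / (1 + r)^t
PV = $322,215.50 / (1 + 0.0393)^26.5
PV = $322,215.50 / 2.7773753
PV = $116,014.39

PV = FV / (1 + r)^t = $116,014.39


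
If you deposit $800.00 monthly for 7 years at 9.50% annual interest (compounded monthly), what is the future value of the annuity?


Future value of an ordinary annuity: FV = PMT × ((1 + r)^n − 1) / r
Monthly rate r = 0.095/12 ≈ 0.00791667, n = 84
FV = $800.00 × ((1 + 0.095/12)^84 − 1) / (0.095/12)
FV = $800.00 × 118.661756
FV = $94,929.40

FV = PMT × ((1+r)^n - 1)/r = $94,929.40


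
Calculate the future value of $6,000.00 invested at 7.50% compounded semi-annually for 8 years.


Compound interest formula: A = P(1 + r/n)^(nt)
A = $6,000.00 × (1 + 0.075/2)^(2 × 8)
Growth factor: (1 + 0.075/2)^16 = 1.802228
A = $6,000.00 × 1.802228
A = $10,813.37

A = P(1 + r/n)^(nt) = $10,813.37


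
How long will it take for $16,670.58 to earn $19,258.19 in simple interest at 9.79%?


Rearrange the simple interest formula for t:
I = P × r × t  ⇒  t = I / (P × r)
t = $19,258.19 / ($16,670.58 × 0.0979)
t = 11.8

t = I/(P×r) = 11.8 years


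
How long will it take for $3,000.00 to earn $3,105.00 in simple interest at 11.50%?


Rearrange the simple interest formula for t:
I = P × r × t  ⇒  t = I / (P × r)
t = $3,105.00 / ($3,000.00 × 0.115)
t = 9

t = I/(P×r) = 9 years


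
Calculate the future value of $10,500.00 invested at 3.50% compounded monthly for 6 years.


Compound interest formula: A = P(1 + r/n)^(nt)
A = $10,500.00 × (1 + 0.035/12)^(12 × 6)
Growth factor: (1 + 0.035/12)^72 = 1.233301
A = $10,500.00 × 1.233301
A = $12,949.66

A = P(1 + r/n)^(nt) = $12,949.66


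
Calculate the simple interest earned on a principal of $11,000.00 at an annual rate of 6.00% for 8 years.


Simple interest formula: I = P × r × t
I = $11,000.00 × 0.06 × 8
I = $5,280.00

I = P × r × t = $5,280.00


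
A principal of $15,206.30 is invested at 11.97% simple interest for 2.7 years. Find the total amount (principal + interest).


Total amount formula: A = P(1 + rt) = P + P·r·t
Interest: I = P × r × t = $15,206.30 × 0.1197 × 2.7 = $4,914.52
A = P + I = $15,206.30 + $4,914.52 = $20,120.82

A = P + I = P(1 + rt) = $20,120.82


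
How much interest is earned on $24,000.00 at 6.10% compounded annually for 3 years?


Compound interest earned = final amount − principal.
A = P(1 + r/n)^(nt) = $24,000.00 × (1 + 0.061/1)^(1 × 3) = $28,665.36
Interest = A − P = $28,665.36 − $24,000.00 = $4,665.36

Interest = A - P = $4,665.36


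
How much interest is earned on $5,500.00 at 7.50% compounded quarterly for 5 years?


Compound interest earned = final amount − principal.
A = P(1 + r/n)^(nt) = $5,500.00 × (1 + 0.075/4)^(4 × 5) = $7,974.71
Interest = A − P = $7,974.71 − $5,500.00 = $2,474.71

Interest = A - P = $2,474.71


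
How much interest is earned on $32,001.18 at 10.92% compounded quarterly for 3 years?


Compound interest earned = final amount − principal.
A = P(1 + r/n)^(nt) = $32,001.18 × (1 + 0.1092/4)^(4 × 3) = $44,211.32
Interest = A − P = $44,211.32 − $32,001.18 = $12,210.14

Interest = A - P = $12,210.14


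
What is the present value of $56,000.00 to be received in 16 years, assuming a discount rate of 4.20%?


Present value formula: PV = FV / (1 + r)^t
PV = $56,000.00 / (1 + 0.042)^16
PV = $56,000.00 / 1.931450
PV = $28,993.76

PV = FV / (1 + r)^t = $28,993.76


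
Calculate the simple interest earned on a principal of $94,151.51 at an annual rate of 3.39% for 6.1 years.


Simple interest formula: I = P × r × t
I = $94,151.51 × 0.0339 × 6.1
I = $19,469.59

I = P × r × t = $19,469.59


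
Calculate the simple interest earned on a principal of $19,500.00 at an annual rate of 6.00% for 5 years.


Simple interest formula: I = P × r × t
I = $19,500.00 × 0.06 × 5
I = $5,850.00

I = P × r × t = $5,850.00


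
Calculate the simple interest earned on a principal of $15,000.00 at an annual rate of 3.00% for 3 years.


Simple interest formula: I = P × r × t
I = $15,000.00 × 0.03 × 3
I = $1,350.00

I = P × r × t = $1,350.00


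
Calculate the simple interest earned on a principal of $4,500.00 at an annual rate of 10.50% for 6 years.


Simple interest formula: I = P × r × t
I = $4,500.00 × 0.105 × 6
I = $2,835.00

I = P × r × t = $2,835.00


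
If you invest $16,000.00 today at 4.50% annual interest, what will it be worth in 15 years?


Future value formula: FV = PV × (1 + r)^t
FV = $16,000.00 × (1 + 0.045)^15
FV = $16,000.00 × 1.9352824
FV = $30,964.52

FV = PV × (1 + r)^t = $30,964.52


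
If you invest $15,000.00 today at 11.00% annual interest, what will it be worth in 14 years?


Future value formula: FV = PV × (1 + r)^t
FV = $15,000.00 × (1 + 0.11)^14
FV = $15,000.00 × 4.31044098
FV = $64,656.61

FV = PV × (1 + r)^t = $64,656.61


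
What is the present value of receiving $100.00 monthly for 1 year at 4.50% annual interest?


Present value of an ordinary annuity: PV = PMT × (1 − (1 + r)^(−n)) / r
Monthly rate r = 0.045/12 = 0.00375, n = 12
PV = $100.00 × (1 − (1 + 0.045/12)^(−12)) / (0.045/12)
PV = $100.00 × 11.712548
PV = $1,171.25

PV = PMT × (1-(1+r)^(-n))/r = $1,171.25


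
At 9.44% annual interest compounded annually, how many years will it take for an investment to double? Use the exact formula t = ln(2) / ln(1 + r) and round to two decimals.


Doubling condition: (1 + r)^t = 2
Take ln of both sides: t × ln(1 + r) = ln(2)
t = ln(2) / ln(1 + r)
t = 0.693147 / 0.090206
t = 7.68

t = ln(2) / ln(1 + r) = 7.68 years


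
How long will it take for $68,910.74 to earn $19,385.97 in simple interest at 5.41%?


Rearrange the simple interest formula for t:
I = P × r × t  ⇒  t = I / (P × r)
t = $19,385.97 / ($68,910.74 × 0.0541)
t = 5.2

t = I/(P×r) = 5.2 years


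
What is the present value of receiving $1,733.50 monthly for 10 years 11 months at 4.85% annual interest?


Present value of an ordinary annuity: PV = PMT × (1 − (1 + r)^(−n)) / r
Monthly rate r = 0.0485/12 ≈ 0.00404167, n = 131
PV = $1,733.50 × (1 − (1 + 0.0485/12)^(−131)) / (0.0485/12)
PV = $1,733.50 × 101.553985
PV = $176,043.83

PV = PMT × (1-(1+r)^(-n))/r = $176,043.83


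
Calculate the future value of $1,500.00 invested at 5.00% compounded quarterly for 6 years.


Compound interest formula: A = P(1 + r/n)^(nt)
A = $1,500.00 × (1 + 0.05/4)^(4 × 6)
Growth factor: (1 + 0.05/4)^24 = 1.347351
A = $1,500.00 × 1.347351
A = $2,021.03

A = P(1 + r/n)^(nt) = $2,021.03
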